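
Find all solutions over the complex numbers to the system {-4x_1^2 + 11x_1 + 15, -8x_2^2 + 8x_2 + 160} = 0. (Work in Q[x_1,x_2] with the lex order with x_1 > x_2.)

{(-1, -4), (15/4, -4), (-1, 5), (15/4, 5)}

Compute a lex Gröbner basis by Buchberger's algorithm.
f_1 = -4x_1^2 + 11x_1 + 15, LT = x_1^2.
f_2 = -8x_2^2 + 8x_2 + 160, LT = x_2^2.

The S-polynomials (S(f_1,f_2)) all reduce to 0 modulo the current basis, so we have a Gröbner basis.
Inter-reduce: drop elements whose leading term is divisible by another's, tail-reduce, and make monic.
Reduced Gröbner basis: {x_1^2 - 11/4x_1 - 15/4, x_2^2 - x_2 - 20}.

A lex Gröbner basis eliminates variables successively. Here x_2^2 - x_2 - 20 depends only on x_2, with roots {-4, 5}; lifting each root through the earlier basis elements recovers the full solutions.
  x_2 = -4: the earlier basis element becomes x_1^2 - 11/4x_1 - 15/4 = 0, giving x_1 = -1, 15/4 — points (-1, -4), (15/4, -4).
  x_2 = 5: the earlier basis element becomes x_1^2 - 11/4x_1 - 15/4 = 0, giving x_1 = -1, 15/4 — points (-1, 5), (15/4, 5).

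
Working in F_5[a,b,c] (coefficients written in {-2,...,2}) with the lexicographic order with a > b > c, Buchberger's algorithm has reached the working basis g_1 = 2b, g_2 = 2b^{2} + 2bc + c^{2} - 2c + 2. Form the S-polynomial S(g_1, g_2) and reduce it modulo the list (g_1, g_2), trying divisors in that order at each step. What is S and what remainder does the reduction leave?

S(g_1, g_2) = -bc + 2c^{2} + c - 1; remainder on division = 2c^{2} + c - 1.

lcm(LM(g_1), LM(g_2)) = b^{2}.
S = (lcm/LT(g_1))·g_1 − (lcm/LT(g_2))·g_2 = -bc + 2c^{2} + c - 1.
Reduce S modulo (g_1, g_2) in that order:
  leading term bc: subtract (2c)·g_1 from -bc + 2c^{2} + c - 1 → 2c^{2} + c - 1
  leading term c^{2}: no divisor's leading term divides it; move 2c^{2} to the remainder.
  leading term c: no divisor's leading term divides it; move c to the remainder.
  leading term 1: no divisor's leading term divides it; move -1 to the remainder.
The remainder 2c^{2} + c - 1 is nonzero, so it would be added as the next basis element.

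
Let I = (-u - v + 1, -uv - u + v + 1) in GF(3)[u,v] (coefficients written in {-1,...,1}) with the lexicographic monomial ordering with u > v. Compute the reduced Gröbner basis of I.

Buchberger's algorithm terminates because the ascending chain of leading-term ideals stabilizes.

f_1 = -u - v + 1, LT = u.
f_2 = -uv - u + v + 1, LT = uv.

S(f_1,f_2): lcm = uv. S = -u + v^{2} + 1.
  leading term u: subtract (1)·f_1 from -u + v^{2} + 1 → v^{2} + v
  leading term v^{2}: no divisor's leading term divides it; move v^{2} to the remainder.
  leading term v: no divisor's leading term divides it; move v to the remainder.
  remainder v^{2} + v ≠ 0; add g_3 = v^{2} + v to the basis.

The other S-polynomials (S(f_1,g_3), S(f_2,g_3)) all reduce to 0 modulo the current basis, so we have a Gröbner basis.
Inter-reduce: drop elements whose leading term is divisible by another's, tail-reduce, and make monic.

G = {u + v - 1, v^{2} + v}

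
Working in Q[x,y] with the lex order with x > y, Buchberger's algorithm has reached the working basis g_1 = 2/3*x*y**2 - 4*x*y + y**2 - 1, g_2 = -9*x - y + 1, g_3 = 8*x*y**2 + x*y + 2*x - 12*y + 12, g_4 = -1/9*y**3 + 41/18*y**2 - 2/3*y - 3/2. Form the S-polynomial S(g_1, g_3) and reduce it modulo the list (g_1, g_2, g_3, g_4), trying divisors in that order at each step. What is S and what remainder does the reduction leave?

lcm(LM(g_1), LM(g_3)) = x*y**2.
S = (lcm/LT(g_1))·g_1 − (lcm/LT(g_3))·g_3 = -49/8*x*y - 1/4*x + 3/2*y**2 + 3/2*y - 3.
Reduce S modulo (g_1, g_2, g_3, g_4) in that order:
  leading term x*y: subtract (49/72*y)·g_2 from -49/8*x*y - 1/4*x + 3/2*y**2 + 3/2*y - 3 → -1/4*x + 157/72*y**2 + 59/72*y - 3
  leading term x: subtract (1/36)·g_2 from -1/4*x + 157/72*y**2 + 59/72*y - 3 → 157/72*y**2 + 61/72*y - 109/36
  leading term y**2: no divisor's leading term divides it; move 157/72*y**2 to the remainder.
  leading term y: no divisor's leading term divides it; move 61/72*y to the remainder.
  leading term 1: no divisor's leading term divides it; move -109/36 to the remainder.
The remainder 157/72*y**2 + 61/72*y - 109/36 is nonzero, so it would be added as the next basis element.

S(g_1, g_3) = -49/8*x*y - 1/4*x + 3/2*y**2 + 3/2*y - 3; remainder on division = 157/72*y**2 + 61/72*y - 109/36.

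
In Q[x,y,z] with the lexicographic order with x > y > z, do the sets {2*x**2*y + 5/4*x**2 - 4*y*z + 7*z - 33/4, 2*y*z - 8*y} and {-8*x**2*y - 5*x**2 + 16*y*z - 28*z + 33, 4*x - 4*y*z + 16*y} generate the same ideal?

For a fixed monomial order, each ideal has a unique reduced Gröbner basis; comparing bases decides equality.
Buchberger on the first generating set:
f_1 = 2*x**2*y + 5/4*x**2 - 4*y*z + 7*z - 33/4, LT = x**2*y.
f_2 = 2*y*z - 8*y, LT = y*z.

S(f_1,f_2): lcm = x**2*y*z. S = 4*x**2*y + 5/8*x**2*z - 2*y*z**2 + 7/2*z**2 - 33/8*z.
  leading term x**2*y: subtract (2)·f_1 from 4*x**2*y + 5/8*x**2*z - 2*y*z**2 + 7/2*z**2 - 33/8*z → 5/8*x**2*z - 5/2*x**2 - 2*y*z**2 + 8*y*z + 7/2*z**2 - 145/8*z + 33/2
  leading term x**2*z: no divisor's leading term divides it; move 5/8*x**2*z to the remainder.
  leading term x**2: no divisor's leading term divides it; move -5/2*x**2 to the remainder.
  leading term y*z**2: subtract (-z)·f_2 from -2*y*z**2 + 8*y*z + 7/2*z**2 - 145/8*z + 33/2 → 7/2*z**2 - 145/8*z + 33/2
  leading term z**2: no divisor's leading term divides it; move 7/2*z**2 to the remainder.
  leading term z: no divisor's leading term divides it; move -145/8*z to the remainder.
  leading term 1: no divisor's leading term divides it; move 33/2 to the remainder.
  remainder 5/8*x**2*z - 5/2*x**2 + 7/2*z**2 - 145/8*z + 33/2 ≠ 0; add g_3 = 5/8*x**2*z - 5/2*x**2 + 7/2*z**2 - 145/8*z + 33/2 to the basis.

The other S-polynomials (S(f_1,g_3), S(f_2,g_3)) all reduce to 0 modulo the current basis, so we have a Gröbner basis.
Inter-reduce: drop elements whose leading term is divisible by another's, tail-reduce, and make monic.
Reduced Gröbner basis: {x**2*y + 5/8*x**2 - 8*y + 7/2*z - 33/8, x**2*z - 4*x**2 + 28/5*z**2 - 29*z + 132/5, y*z - 4*y}.

Buchberger on the second generating set:
h_1 = -8*x**2*y - 5*x**2 + 16*y*z - 28*z + 33, LT = x**2*y.
h_2 = 4*x - 4*y*z + 16*y, LT = x.

S(h_1,h_2): lcm = x**2*y. S = 5/8*x**2 + x*y**2*z - 4*x*y**2 - 2*y*z + 7/2*z - 33/8.
  leading term x**2: subtract (5/32*x)·h_2 from 5/8*x**2 + x*y**2*z - 4*x*y**2 - 2*y*z + 7/2*z - 33/8 → x*y**2*z - 4*x*y**2 + 5/8*x*y*z - 5/2*x*y - 2*y*z + 7/2*z - 33/8
  leading term x*y**2*z: subtract (1/4*y**2*z)·h_2 from x*y**2*z - 4*x*y**2 + 5/8*x*y*z - 5/2*x*y - 2*y*z + 7/2*z - 33/8 → -4*x*y**2 + 5/8*x*y*z - 5/2*x*y + y**3*z**2 - 4*y**3*z - 2*y*z + 7/2*z - 33/8
  leading term x*y**2: subtract (-y**2)·h_2 from -4*x*y**2 + 5/8*x*y*z - 5/2*x*y + y**3*z**2 - 4*y**3*z - 2*y*z + 7/2*z - 33/8 → 5/8*x*y*z - 5/2*x*y + y**3*z**2 - 8*y**3*z + 16*y**3 - 2*y*z + 7/2*z - 33/8
  leading term x*y*z: subtract (5/32*y*z)·h_2 from 5/8*x*y*z - 5/2*x*y + y**3*z**2 - 8*y**3*z + 16*y**3 - 2*y*z + 7/2*z - 33/8 → -5/2*x*y + y**3*z**2 - 8*y**3*z + 16*y**3 + 5/8*y**2*z**2 - 5/2*y**2*z - 2*y*z + 7/2*z - 33/8
  leading term x*y: subtract (-5/8*y)·h_2 from -5/2*x*y + y**3*z**2 - 8*y**3*z + 16*y**3 + 5/8*y**2*z**2 - 5/2*y**2*z - 2*y*z + 7/2*z - 33/8 → y**3*z**2 - 8*y**3*z + 16*y**3 + 5/8*y**2*z**2 - 5*y**2*z + 10*y**2 - 2*y*z + 7/2*z - 33/8
  leading term y**3*z**2: no divisor's leading term divides it; move y**3*z**2 to the remainder.
  leading term y**3*z: no divisor's leading term divides it; move -8*y**3*z to the remainder.
  leading term y**3: no divisor's leading term divides it; move 16*y**3 to the remainder.
  leading term y**2*z**2: no divisor's leading term divides it; move 5/8*y**2*z**2 to the remainder.
  leading term y**2*z: no divisor's leading term divides it; move -5*y**2*z to the remainder.
  leading term y**2: no divisor's leading term divides it; move 10*y**2 to the remainder.
  leading term y*z: no divisor's leading term divides it; move -2*y*z to the remainder.
  leading term z: no divisor's leading term divides it; move 7/2*z to the remainder.
  leading term 1: no divisor's leading term divides it; move -33/8 to the remainder.
  remainder y**3*z**2 - 8*y**3*z + 16*y**3 + 5/8*y**2*z**2 - 5*y**2*z + 10*y**2 - 2*y*z + 7/2*z - 33/8 ≠ 0; add k_3 = y**3*z**2 - 8*y**3*z + 16*y**3 + 5/8*y**2*z**2 - 5*y**2*z + 10*y**2 - 2*y*z + 7/2*z - 33/8 to the basis.

The other S-polynomials (S(h_1,k_3), S(h_2,k_3)) all reduce to 0 modulo the current basis, so we have a Gröbner basis.
Inter-reduce: drop elements whose leading term is divisible by another's, tail-reduce, and make monic.
Reduced Gröbner basis: {x - y*z + 4*y, y**3*z**2 - 8*y**3*z + 16*y**3 + 5/8*y**2*z**2 - 5*y**2*z + 10*y**2 - 2*y*z + 7/2*z - 33/8}.

The bases are distinct; the ideals are different.

No, the ideals differ.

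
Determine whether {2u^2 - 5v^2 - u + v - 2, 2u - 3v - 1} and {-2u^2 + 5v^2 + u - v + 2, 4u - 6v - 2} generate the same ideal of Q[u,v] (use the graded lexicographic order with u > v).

Yes, the ideals are equal.

For a fixed monomial order, each ideal has a unique reduced Gröbner basis; comparing bases decides equality.
Buchberger on the first generating set:
f_1 = 2u^2 - 5v^2 - u + v - 2, LT = u^2.
f_2 = 2u - 3v - 1, LT = u.

S(f_1,f_2): lcm = u^2. S = 3/2uv - 5/2v^2 + 1/2v - 1.
  leading term uv: subtract (3/4v)·f_2 from 3/2uv - 5/2v^2 + 1/2v - 1 → -1/4v^2 + 5/4v - 1
  leading term v^2: no divisor's leading term divides it; move -1/4v^2 to the remainder.
  leading term v: no divisor's leading term divides it; move 5/4v to the remainder.
  leading term 1: no divisor's leading term divides it; move -1 to the remainder.
  remainder -1/4v^2 + 5/4v - 1 ≠ 0; add g_3 = -1/4v^2 + 5/4v - 1 to the basis.

S(f_1,g_3): leading monomials are coprime, so the S-polynomial reduces to 0 (Buchberger's first criterion).
S(f_2,g_3): leading monomials are coprime, so the S-polynomial reduces to 0 (Buchberger's first criterion).
Every S-polynomial of the final basis reduces to 0, so we have a Gröbner basis.
Inter-reduce: drop elements whose leading term is divisible by another's, tail-reduce, and make monic.
Reduced Gröbner basis: {v^2 - 5v + 4, u - 3/2v - 1/2}.

Buchberger on the second generating set:
h_1 = -2u^2 + 5v^2 + u - v + 2, LT = u^2.
h_2 = 4u - 6v - 2, LT = u.

S(h_1,h_2): lcm = u^2. S = 3/2uv - 5/2v^2 + 1/2v - 1.
  leading term uv: subtract (3/8v)·h_2 from 3/2uv - 5/2v^2 + 1/2v - 1 → -1/4v^2 + 5/4v - 1
  leading term v^2: no divisor's leading term divides it; move -1/4v^2 to the remainder.
  leading term v: no divisor's leading term divides it; move 5/4v to the remainder.
  leading term 1: no divisor's leading term divides it; move -1 to the remainder.
  remainder -1/4v^2 + 5/4v - 1 ≠ 0; add k_3 = -1/4v^2 + 5/4v - 1 to the basis.

S(h_1,k_3): leading monomials are coprime, so the S-polynomial reduces to 0 (Buchberger's first criterion).
S(h_2,k_3): leading monomials are coprime, so the S-polynomial reduces to 0 (Buchberger's first criterion).
Every S-polynomial of the final basis reduces to 0, so we have a Gröbner basis.
Inter-reduce: drop elements whose leading term is divisible by another's, tail-reduce, and make monic.
Reduced Gröbner basis: {v^2 - 5v + 4, u - 3/2v - 1/2}.

Same reduced basis, so the two generating sets span the same ideal.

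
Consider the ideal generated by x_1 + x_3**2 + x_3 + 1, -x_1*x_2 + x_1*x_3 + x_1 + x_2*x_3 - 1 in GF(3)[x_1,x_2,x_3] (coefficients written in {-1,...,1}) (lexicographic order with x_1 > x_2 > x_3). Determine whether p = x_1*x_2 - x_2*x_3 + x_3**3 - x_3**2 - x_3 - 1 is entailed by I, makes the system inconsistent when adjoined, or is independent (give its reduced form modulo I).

x_1*x_2 - x_2*x_3 + x_3**3 - x_3**2 - x_3 - 1 lies in I (it reduces to 0).

First compute the reduced Gröbner basis of I by Buchberger's algorithm.
f_1 = x_1 + x_3**2 + x_3 + 1, LT = x_1.
f_2 = -x_1*x_2 + x_1*x_3 + x_1 + x_2*x_3 - 1, LT = x_1*x_2.

S(f_1,f_2): lcm = x_1*x_2. S = x_1*x_3 + x_1 + x_2*x_3**2 - x_2*x_3 + x_2 - 1.
  leading term x_1*x_3: subtract (x_3)·f_1 from x_1*x_3 + x_1 + x_2*x_3**2 - x_2*x_3 + x_2 - 1 → x_1 + x_2*x_3**2 - x_2*x_3 + x_2 - x_3**3 - x_3**2 - x_3 - 1
  leading term x_1: subtract (1)·f_1 from x_1 + x_2*x_3**2 - x_2*x_3 + x_2 - x_3**3 - x_3**2 - x_3 - 1 → x_2*x_3**2 - x_2*x_3 + x_2 - x_3**3 + x_3**2 + x_3 + 1
  leading term x_2*x_3**2: no divisor's leading term divides it; move x_2*x_3**2 to the remainder.
  leading term x_2*x_3: no divisor's leading term divides it; move -x_2*x_3 to the remainder.
  leading term x_2: no divisor's leading term divides it; move x_2 to the remainder.
  leading term x_3**3: no divisor's leading term divides it; move -x_3**3 to the remainder.
  leading term x_3**2: no divisor's leading term divides it; move x_3**2 to the remainder.
  leading term x_3: no divisor's leading term divides it; move x_3 to the remainder.
  leading term 1: no divisor's leading term divides it; move 1 to the remainder.
  remainder x_2*x_3**2 - x_2*x_3 + x_2 - x_3**3 + x_3**2 + x_3 + 1 ≠ 0; add h_3 = x_2*x_3**2 - x_2*x_3 + x_2 - x_3**3 + x_3**2 + x_3 + 1 to the basis.

S(f_1,h_3): leading monomials are coprime, so the S-polynomial reduces to 0 (Buchberger's first criterion).
S(f_2,h_3): lcm = x_1*x_2*x_3**2. S = x_1*x_2*x_3 - x_1*x_2 + x_1*x_3**2 - x_1*x_3 - x_1 - x_2*x_3**3 + x_3**2.
  leading term x_1*x_2*x_3: subtract (x_2*x_3)·f_1 from x_1*x_2*x_3 - x_1*x_2 + x_1*x_3**2 - x_1*x_3 - x_1 - x_2*x_3**3 + x_3**2 → -x_1*x_2 + x_1*x_3**2 - x_1*x_3 - x_1 + x_2*x_3**3 - x_2*x_3**2 - x_2*x_3 + x_3**2
  leading term x_1*x_2: subtract (-x_2)·f_1 from -x_1*x_2 + x_1*x_3**2 - x_1*x_3 - x_1 + x_2*x_3**3 - x_2*x_3**2 - x_2*x_3 + x_3**2 → x_1*x_3**2 - x_1*x_3 - x_1 + x_2*x_3**3 + x_2 + x_3**2
  leading term x_1*x_3**2: subtract (x_3**2)·f_1 from x_1*x_3**2 - x_1*x_3 - x_1 + x_2*x_3**3 + x_2 + x_3**2 → -x_1*x_3 - x_1 + x_2*x_3**3 + x_2 - x_3**4 - x_3**3
  leading term x_1*x_3: subtract (-x_3)·f_1 from -x_1*x_3 - x_1 + x_2*x_3**3 + x_2 - x_3**4 - x_3**3 → -x_1 + x_2*x_3**3 + x_2 - x_3**4 + x_3**2 + x_3
  leading term x_1: subtract (-1)·f_1 from -x_1 + x_2*x_3**3 + x_2 - x_3**4 + x_3**2 + x_3 → x_2*x_3**3 + x_2 - x_3**4 - x_3**2 - x_3 + 1
  leading term x_2*x_3**3: subtract (x_3)·h_3 from x_2*x_3**3 + x_2 - x_3**4 - x_3**2 - x_3 + 1 → x_2*x_3**2 - x_2*x_3 + x_2 - x_3**3 + x_3**2 + x_3 + 1
  leading term x_2*x_3**2: subtract (1)·h_3 from x_2*x_3**2 - x_2*x_3 + x_2 - x_3**3 + x_3**2 + x_3 + 1 → 0
  remainder 0.

Every S-polynomial of the final basis reduces to 0, so we have a Gröbner basis.
Inter-reduce: drop elements whose leading term is divisible by another's, tail-reduce, and make monic.
Reduced Gröbner basis: {x_1 + x_3**2 + x_3 + 1, x_2*x_3**2 - x_2*x_3 + x_2 - x_3**3 + x_3**2 + x_3 + 1}.
Label its elements g_1 = x_1 + x_3**2 + x_3 + 1, g_2 = x_2*x_3**2 - x_2*x_3 + x_2 - x_3**3 + x_3**2 + x_3 + 1.

Reduce p = x_1*x_2 - x_2*x_3 + x_3**3 - x_3**2 - x_3 - 1 modulo G:
  leading term x_1*x_2: subtract (x_2)·g_1 from x_1*x_2 - x_2*x_3 + x_3**3 - x_3**2 - x_3 - 1 → -x_2*x_3**2 + x_2*x_3 - x_2 + x_3**3 - x_3**2 - x_3 - 1
  leading term x_2*x_3**2: subtract (-1)·g_2 from -x_2*x_3**2 + x_2*x_3 - x_2 + x_3**3 - x_3**2 - x_3 - 1 → 0
  normal form = 0.
Since the normal form is 0, p ∈ I.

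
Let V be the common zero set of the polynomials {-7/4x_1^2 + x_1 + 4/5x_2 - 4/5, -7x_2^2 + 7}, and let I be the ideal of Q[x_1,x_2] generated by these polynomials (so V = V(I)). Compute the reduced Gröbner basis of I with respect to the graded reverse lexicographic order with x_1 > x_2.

G = {x_1^2 - 4/7x_1 - 16/35x_2 + 16/35, x_2^2 - 1}

f_1 = -7/4x_1^2 + x_1 + 4/5x_2 - 4/5, LT = x_1^2.
f_2 = -7x_2^2 + 7, LT = x_2^2.

The S-polynomials (S(f_1,f_2)) all reduce to 0 modulo the current basis, so we have a Gröbner basis.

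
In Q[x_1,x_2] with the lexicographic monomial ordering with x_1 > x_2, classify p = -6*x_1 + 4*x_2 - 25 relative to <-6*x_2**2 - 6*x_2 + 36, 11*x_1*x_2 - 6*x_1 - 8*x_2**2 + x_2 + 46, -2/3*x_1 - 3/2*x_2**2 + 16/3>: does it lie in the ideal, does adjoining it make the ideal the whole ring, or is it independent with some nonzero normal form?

Adjoining -6*x_1 + 4*x_2 - 25 makes the ideal the whole ring: the system is inconsistent.

First compute the reduced Gröbner basis of I by Buchberger's algorithm.
f_1 = -6*x_2**2 - 6*x_2 + 36, LT = x_2**2.
f_2 = 11*x_1*x_2 - 6*x_1 - 8*x_2**2 + x_2 + 46, LT = x_1*x_2.
f_3 = -2/3*x_1 - 3/2*x_2**2 + 16/3, LT = x_1.

S(f_1,f_2): lcm = x_1*x_2**2. S = 17/11*x_1*x_2 - 6*x_1 + 8/11*x_2**3 - 1/11*x_2**2 - 46/11*x_2.
  reduce S modulo (f_1, f_2, f_3):
  remainder -1436/121*x_2 + 2872/121 ≠ 0; add h_4 = -1436/121*x_2 + 2872/121 to the basis.

The other S-polynomials (S(f_1,f_3), S(f_2,f_3), S(f_1,h_4), S(f_2,h_4), S(f_3,h_4)) all reduce to 0 modulo the current basis, so we have a Gröbner basis.
Inter-reduce: drop elements whose leading term is divisible by another's, tail-reduce, and make monic.
Reduced Gröbner basis: {x_1 + 1, x_2 - 2}.
Label its elements g_1 = x_1 + 1, g_2 = x_2 - 2.

Reduce p = -6*x_1 + 4*x_2 - 25 modulo G:
  leading term x_1: subtract (-6)·g_1 from -6*x_1 + 4*x_2 - 25 → 4*x_2 - 19
  leading term x_2: subtract (4)·g_2 from 4*x_2 - 19 → -11
  leading term 1: no divisor's leading term divides it; move -11 to the remainder.
  normal form = -11.
The normal form is nonzero, so p ∉ I. Since p minus its normal form lies in I, I + (p) = I + (r) where r = -11; decide whether this ideal is the whole ring.
Here r = -11 is a nonzero constant, hence a unit: 1 ∈ I + (p), the Gröbner basis of I + (p) is {1}, and the enlarged system has no common solution — adjoining p is inconsistent.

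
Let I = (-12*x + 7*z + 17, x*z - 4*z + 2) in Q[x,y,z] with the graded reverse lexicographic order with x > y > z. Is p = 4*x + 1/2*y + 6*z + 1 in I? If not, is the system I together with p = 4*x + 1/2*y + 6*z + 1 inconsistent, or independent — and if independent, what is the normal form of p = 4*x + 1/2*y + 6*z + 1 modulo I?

4*x + 1/2*y + 6*z + 1 is independent of I; its normal form modulo I is 1/2*y + 25/3*z + 20/3.

First compute the reduced Gröbner basis of I by Buchberger's algorithm.
f_1 = -12*x + 7*z + 17, LT = x.
f_2 = x*z - 4*z + 2, LT = x*z.

S(f_1,f_2): lcm = x*z. S = -7/12*z**2 + 31/12*z - 2.
  leading term z**2: no divisor's leading term divides it; move -7/12*z**2 to the remainder.
  leading term z: no divisor's leading term divides it; move 31/12*z to the remainder.
  leading term 1: no divisor's leading term divides it; move -2 to the remainder.
  remainder -7/12*z**2 + 31/12*z - 2 ≠ 0; add h_3 = -7/12*z**2 + 31/12*z - 2 to the basis.

The other S-polynomials (S(f_1,h_3), S(f_2,h_3)) all reduce to 0 modulo the current basis, so we have a Gröbner basis.
Inter-reduce: drop elements whose leading term is divisible by another's, tail-reduce, and make monic.
Reduced Gröbner basis: {z**2 - 31/7*z + 24/7, x - 7/12*z - 17/12}.
Label its elements g_1 = z**2 - 31/7*z + 24/7, g_2 = x - 7/12*z - 17/12.

Reduce p = 4*x + 1/2*y + 6*z + 1 modulo G:
  leading term x: subtract (4)·g_2 from 4*x + 1/2*y + 6*z + 1 → 1/2*y + 25/3*z + 20/3
  leading term y: no divisor's leading term divides it; move 1/2*y to the remainder.
  leading term z: no divisor's leading term divides it; move 25/3*z to the remainder.
  leading term 1: no divisor's leading term divides it; move 20/3 to the remainder.
  normal form = 1/2*y + 25/3*z + 20/3.
The normal form is nonzero, so p ∉ I. Since p minus its normal form lies in I, I + (p) = I + (r) where r = 1/2*y + 25/3*z + 20/3; decide whether this ideal is the whole ring.
Run Buchberger on G together with r (pairs among the g_i already reduce to 0 since G is a Gröbner basis):
g_1 = z**2 - 31/7*z + 24/7, LT = z**2.
g_2 = x - 7/12*z - 17/12, LT = x.
r = 1/2*y + 25/3*z + 20/3, LT = y.

The S-polynomials (S(g_1,g_2), S(g_1,r), S(g_2,r)) all reduce to 0 modulo the current basis, so we have a Gröbner basis.
Inter-reduce: drop elements whose leading term is divisible by another's, tail-reduce, and make monic.
Reduced Gröbner basis: {z**2 - 31/7*z + 24/7, x - 7/12*z - 17/12, y + 50/3*z + 40/3}.
The reduced Gröbner basis of I + (p) is {z**2 - 31/7*z + 24/7, x - 7/12*z - 17/12, y + 50/3*z + 40/3} ≠ {1}, a proper ideal, so the enlarged system stays consistent: p is independent of I, with normal form 1/2*y + 25/3*z + 20/3.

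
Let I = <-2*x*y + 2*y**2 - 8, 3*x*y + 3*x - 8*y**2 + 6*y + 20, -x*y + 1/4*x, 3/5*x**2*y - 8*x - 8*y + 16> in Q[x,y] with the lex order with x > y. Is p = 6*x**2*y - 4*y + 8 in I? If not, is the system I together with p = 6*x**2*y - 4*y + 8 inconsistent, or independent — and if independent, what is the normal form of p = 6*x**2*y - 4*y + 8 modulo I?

6*x**2*y - 4*y + 8 lies in I (it reduces to 0).

First compute the reduced Gröbner basis of I by Buchberger's algorithm.
f_1 = -2*x*y + 2*y**2 - 8, LT = x*y.
f_2 = 3*x*y + 3*x - 8*y**2 + 6*y + 20, LT = x*y.
f_3 = -x*y + 1/4*x, LT = x*y.
f_4 = 3/5*x**2*y - 8*x - 8*y + 16, LT = x**2*y.

S(f_1,f_2): lcm = x*y. S = -x + 5/3*y**2 - 2*y - 8/3.
  reduce S modulo (f_1, f_2, f_3, f_4):
  remainder -x + 5/3*y**2 - 2*y - 8/3 ≠ 0; add h_5 = -x + 5/3*y**2 - 2*y - 8/3 to the basis.

S(f_1,f_3): lcm = x*y. S = 1/4*x - y**2 + 4.
  reduce S modulo (f_1, f_2, f_3, f_4, h_5):
  remainder -7/12*y**2 - 1/2*y + 10/3 ≠ 0; add h_6 = -7/12*y**2 - 1/2*y + 10/3 to the basis.

S(f_1,f_4): lcm = x**2*y. S = -x*y**2 + 52/3*x + 40/3*y - 80/3.
  reduce S modulo (f_1, f_2, f_3, f_4, h_5, h_6):
  remainder -7136/147*y + 14272/147 ≠ 0; add h_7 = -7136/147*y + 14272/147 to the basis.

The other S-polynomials (S(f_2,f_3), S(f_2,f_4), S(f_3,f_4), S(f_1,h_5), S(f_2,h_5), S(f_3,h_5), S(f_4,h_5), S(f_1,h_6), S(f_2,h_6), S(f_3,h_6), S(f_4,h_6), S(h_5,h_6), S(f_1,h_7), S(f_2,h_7), S(f_3,h_7), S(f_4,h_7), S(h_5,h_7), S(h_6,h_7)) all reduce to 0 modulo the current basis, so we have a Gröbner basis.
Inter-reduce: drop elements whose leading term is divisible by another's, tail-reduce, and make monic.
Reduced Gröbner basis: {x, y - 2}.
Label its elements g_1 = x, g_2 = y - 2.

Reduce p = 6*x**2*y - 4*y + 8 modulo G:
  leading term x**2*y: subtract (6*x*y)·g_1 from 6*x**2*y - 4*y + 8 → -4*y + 8
  leading term y: subtract (-4)·g_2 from -4*y + 8 → 0
  normal form = 0.
Since the normal form is 0, p ∈ I.

The remainder on division by a Gröbner basis is unique — it is the normal form.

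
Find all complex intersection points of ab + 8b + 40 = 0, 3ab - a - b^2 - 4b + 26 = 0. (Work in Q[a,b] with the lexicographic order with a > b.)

Compute a lex Gröbner basis by Buchberger's algorithm.
f_1 = ab + 8b + 40, LT = ab.
f_2 = 3ab - a - b^2 - 4b + 26, LT = ab.

S(f_1,f_2): lcm = ab. S = 1/3a + 1/3b^2 + 28/3b + 94/3.
  leading term a: no divisor's leading term divides it; move 1/3a to the remainder.
  leading term b^2: no divisor's leading term divides it; move 1/3b^2 to the remainder.
  leading term b: no divisor's leading term divides it; move 28/3b to the remainder.
  leading term 1: no divisor's leading term divides it; move 94/3 to the remainder.
  remainder 1/3a + 1/3b^2 + 28/3b + 94/3 ≠ 0; add h_3 = 1/3a + 1/3b^2 + 28/3b + 94/3 to the basis.

S(f_1,h_3): lcm = ab. S = -b^3 - 28b^2 - 86b + 40.
  leading term b^3: no divisor's leading term divides it; move -b^3 to the remainder.
  leading term b^2: no divisor's leading term divides it; move -28b^2 to the remainder.
  leading term b: no divisor's leading term divides it; move -86b to the remainder.
  leading term 1: no divisor's leading term divides it; move 40 to the remainder.
  remainder -b^3 - 28b^2 - 86b + 40 ≠ 0; add h_4 = -b^3 - 28b^2 - 86b + 40 to the basis.

S(f_2,h_3): lcm = ab. S = -1/3a - b^3 - 85/3b^2 - 286/3b + 26/3.
  leading term a: subtract (-1)·h_3 from -1/3a - b^3 - 85/3b^2 - 286/3b + 26/3 → -b^3 - 28b^2 - 86b + 40
  leading term b^3: subtract (1)·h_4 from -b^3 - 28b^2 - 86b + 40 → 0
  remainder 0.

S(f_1,h_4): lcm = ab^3. S = -28ab^2 - 86ab + 40a + 8b^3 + 40b^2.
  leading term ab^2: subtract (-28b)·f_1 from -28ab^2 - 86ab + 40a + 8b^3 + 40b^2 → -86ab + 40a + 8b^3 + 264b^2 + 1120b
  leading term ab: subtract (-86)·f_1 from -86ab + 40a + 8b^3 + 264b^2 + 1120b → 40a + 8b^3 + 264b^2 + 1808b + 3440
  leading term a: subtract (120)·h_3 from 40a + 8b^3 + 264b^2 + 1808b + 3440 → 8b^3 + 224b^2 + 688b - 320
  leading term b^3: subtract (-8)·h_4 from 8b^3 + 224b^2 + 688b - 320 → 0
  remainder 0.

S(f_2,h_4): lcm = ab^3. S = -85/3ab^2 - 86ab + 40a - 1/3b^4 - 4/3b^3 + 26/3b^2.
  leading term ab^2: subtract (-85/3b)·f_1 from -85/3ab^2 - 86ab + 40a - 1/3b^4 - 4/3b^3 + 26/3b^2 → -86ab + 40a - 1/3b^4 - 4/3b^3 + 706/3b^2 + 3400/3b
  leading term ab: subtract (-86)·f_1 from -86ab + 40a - 1/3b^4 - 4/3b^3 + 706/3b^2 + 3400/3b → 40a - 1/3b^4 - 4/3b^3 + 706/3b^2 + 5464/3b + 3440
  leading term a: subtract (120)·h_3 from 40a - 1/3b^4 - 4/3b^3 + 706/3b^2 + 5464/3b + 3440 → -1/3b^4 - 4/3b^3 + 586/3b^2 + 2104/3b - 320
  leading term b^4: subtract (1/3b)·h_4 from -1/3b^4 - 4/3b^3 + 586/3b^2 + 2104/3b - 320 → 8b^3 + 224b^2 + 688b - 320
  leading term b^3: subtract (-8)·h_4 from 8b^3 + 224b^2 + 688b - 320 → 0
  remainder 0.

S(h_3,h_4): leading monomials are coprime, so the S-polynomial reduces to 0 (Buchberger's first criterion).
Every S-polynomial of the final basis reduces to 0, so we have a Gröbner basis.
Inter-reduce: drop elements whose leading term is divisible by another's, tail-reduce, and make monic.
Reduced Gröbner basis: {a + b^2 + 28b + 94, b^3 + 28b^2 + 86b - 40}.

From the last basis element, b^3 + 28b^2 + 86b - 40 = 0, so b takes values in {-4, -12 + sqrt(154), -sqrt(154) - 12}. Each choice, substituted upward through the basis, yields the corresponding point(s) of the solution set.
  b = -4: the earlier basis element becomes a - 2 = 0, giving a = 2 — point (2, -4).
  b = -12 + sqrt(154): the earlier basis element becomes a + 4*sqrt(154) + 56 = 0, giving a = -56 - 4*sqrt(154) — point (-56 - 4*sqrt(154), -12 + sqrt(154)).
  b = -sqrt(154) - 12: the earlier basis element becomes a - 4*sqrt(154) + 56 = 0, giving a = -56 + 4*sqrt(154) — point (-56 + 4*sqrt(154), -sqrt(154) - 12).
Each listed point satisfies every original equation (direct substitution).

{(2, -4), (-56 - 4*sqrt(154), -12 + sqrt(154)), (-56 + 4*sqrt(154), -sqrt(154) - 12)}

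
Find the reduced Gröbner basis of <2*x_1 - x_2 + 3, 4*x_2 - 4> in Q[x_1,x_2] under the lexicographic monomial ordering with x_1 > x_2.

G = {x_1 + 1, x_2 - 1}

This is the nonlinear analogue of row-reducing a linear system.

f_1 = 2*x_1 - x_2 + 3, LT = x_1.
f_2 = 4*x_2 - 4, LT = x_2.

The S-polynomials (S(f_1,f_2)) all reduce to 0 modulo the current basis, so we have a Gröbner basis.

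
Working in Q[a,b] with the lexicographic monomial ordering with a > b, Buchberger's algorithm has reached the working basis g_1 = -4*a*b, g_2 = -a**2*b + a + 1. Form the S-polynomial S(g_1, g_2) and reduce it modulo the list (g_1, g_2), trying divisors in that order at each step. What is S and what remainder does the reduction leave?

lcm(LM(g_1), LM(g_2)) = a**2*b.
S = (lcm/LT(g_1))·g_1 − (lcm/LT(g_2))·g_2 = a + 1.
Reduce S modulo (g_1, g_2) in that order:
  leading term a: no divisor's leading term divides it; move a to the remainder.
  leading term 1: no divisor's leading term divides it; move 1 to the remainder.
The remainder a + 1 is nonzero, so it would be added as the next basis element.

S(g_1, g_2) = a + 1; remainder on division = a + 1.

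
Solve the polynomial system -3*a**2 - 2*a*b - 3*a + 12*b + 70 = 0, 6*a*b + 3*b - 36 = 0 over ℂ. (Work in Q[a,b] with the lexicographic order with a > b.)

Compute a lex Gröbner basis by Buchberger's algorithm.
f_1 = -3*a**2 - 2*a*b - 3*a + 12*b + 70, LT = a**2.
f_2 = 6*a*b + 3*b - 36, LT = a*b.

S(f_1,f_2): lcm = a**2*b. S = 2/3*a*b**2 + 1/2*a*b + 6*a - 4*b**2 - 70/3*b.
  leading term a*b**2: subtract (1/9*b)·f_2 from 2/3*a*b**2 + 1/2*a*b + 6*a - 4*b**2 - 70/3*b → 1/2*a*b + 6*a - 13/3*b**2 - 58/3*b
  leading term a*b: subtract (1/12)·f_2 from 1/2*a*b + 6*a - 13/3*b**2 - 58/3*b → 6*a - 13/3*b**2 - 235/12*b + 3
  leading term a: no divisor's leading term divides it; move 6*a to the remainder.
  leading term b**2: no divisor's leading term divides it; move -13/3*b**2 to the remainder.
  leading term b: no divisor's leading term divides it; move -235/12*b to the remainder.
  leading term 1: no divisor's leading term divides it; move 3 to the remainder.
  remainder 6*a - 13/3*b**2 - 235/12*b + 3 ≠ 0; add h_3 = 6*a - 13/3*b**2 - 235/12*b + 3 to the basis.

S(f_1,h_3): lcm = a**2. S = 13/18*a*b**2 + 283/72*a*b + 1/2*a - 4*b - 70/3.
  leading term a*b**2: subtract (13/108*b)·f_2 from 13/18*a*b**2 + 283/72*a*b + 1/2*a - 4*b - 70/3 → 283/72*a*b + 1/2*a - 13/36*b**2 + 1/3*b - 70/3
  leading term a*b: subtract (283/432)·f_2 from 283/72*a*b + 1/2*a - 13/36*b**2 + 1/3*b - 70/3 → 1/2*a - 13/36*b**2 - 235/144*b + 1/4
  leading term a: subtract (1/12)·h_3 from 1/2*a - 13/36*b**2 - 235/144*b + 1/4 → 0
  remainder 0.

S(f_2,h_3): lcm = a*b. S = 13/18*b**3 + 235/72*b**2 - 6.
  leading term b**3: no divisor's leading term divides it; move 13/18*b**3 to the remainder.
  leading term b**2: no divisor's leading term divides it; move 235/72*b**2 to the remainder.
  leading term 1: no divisor's leading term divides it; move -6 to the remainder.
  remainder 13/18*b**3 + 235/72*b**2 - 6 ≠ 0; add h_4 = 13/18*b**3 + 235/72*b**2 - 6 to the basis.

S(f_1,h_4): leading monomials are coprime, so the S-polynomial reduces to 0 (Buchberger's first criterion).
S(f_2,h_4): lcm = a*b**3. S = -235/52*a*b**2 + 108/13*a + 1/2*b**3 - 6*b**2.
  leading term a*b**2: subtract (-235/312*b)·f_2 from -235/52*a*b**2 + 108/13*a + 1/2*b**3 - 6*b**2 → 108/13*a + 1/2*b**3 - 389/104*b**2 - 705/26*b
  leading term a: subtract (18/13)·h_3 from 108/13*a + 1/2*b**3 - 389/104*b**2 - 705/26*b → 1/2*b**3 + 235/104*b**2 - 54/13
  leading term b**3: subtract (9/13)·h_4 from 1/2*b**3 + 235/104*b**2 - 54/13 → 0
  remainder 0.

S(h_3,h_4): leading monomials are coprime, so the S-polynomial reduces to 0 (Buchberger's first criterion).
Every S-polynomial of the final basis reduces to 0, so we have a Gröbner basis.
Inter-reduce: drop elements whose leading term is divisible by another's, tail-reduce, and make monic.
Reduced Gröbner basis: {a - 13/18*b**2 - 235/72*b + 1/2, b**3 + 235/52*b**2 - 108/13}.

A lex Gröbner basis eliminates variables successively. Here b**3 + 235/52*b**2 - 108/13 depends only on b, with roots {-4, -27/104 + 3*sqrt(2577)/104, -3*sqrt(2577)/104 - 27/104}; lifting each root through the earlier basis elements recovers the full solutions.
  b = -4: the earlier basis element becomes a + 2 = 0, giving a = -2 — point (-2, -4).
  b = -27/104 + 3*sqrt(2577)/104: the earlier basis element becomes a - sqrt(2577)/12 - 1/4 = 0, giving a = 1/4 + sqrt(2577)/12 — point (1/4 + sqrt(2577)/12, -27/104 + 3*sqrt(2577)/104).
  b = -3*sqrt(2577)/104 - 27/104: the earlier basis element becomes a - 1/4 + sqrt(2577)/12 = 0, giving a = 1/4 - sqrt(2577)/12 — point (1/4 - sqrt(2577)/12, -3*sqrt(2577)/104 - 27/104).
A lex Gröbner basis triangularizes the system, enabling back-substitution.

{(-2, -4), (1/4 + sqrt(2577)/12, -27/104 + 3*sqrt(2577)/104), (1/4 - sqrt(2577)/12, -3*sqrt(2577)/104 - 27/104)}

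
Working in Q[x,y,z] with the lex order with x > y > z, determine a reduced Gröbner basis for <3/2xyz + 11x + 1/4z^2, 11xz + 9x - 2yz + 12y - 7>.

G = {xy - 242/27x - 2/9y^2z + 4/3y^2 - 7/9y - 11/54z^2, xz + 9/11x - 2/11yz + 12/11y - 7/11, y^2z^2 - 6y^2z + 65/6yz - 44y + 11/12z^3 + 3/4z^2 + 77/3}

f_1 = 3/2xyz + 11x + 1/4z^2, LT = xyz.
f_2 = 11xz + 9x - 2yz + 12y - 7, LT = xz.

S(f_1,f_2): lcm = xyz. S = -9/11xy + 22/3x + 2/11y^2z - 12/11y^2 + 7/11y + 1/6z^2.
  reduce S modulo (f_1, f_2):
  remainder -9/11xy + 22/3x + 2/11y^2z - 12/11y^2 + 7/11y + 1/6z^2 ≠ 0; add g_3 = -9/11xy + 22/3x + 2/11y^2z - 12/11y^2 + 7/11y + 1/6z^2 to the basis.

S(f_1,g_3): lcm = xyz. S = 242/27xz + 22/3x + 2/9y^2z^2 - 4/3y^2z + 7/9yz + 11/54z^3 + 1/6z^2.
  reduce S modulo (f_1, f_2, g_3):
  remainder 2/9y^2z^2 - 4/3y^2z + 65/27yz - 88/9y + 11/54z^3 + 1/6z^2 + 154/27 ≠ 0; add g_4 = 2/9y^2z^2 - 4/3y^2z + 65/27yz - 88/9y + 11/54z^3 + 1/6z^2 + 154/27 to the basis.

The other S-polynomials (S(f_2,g_3), S(f_1,g_4), S(f_2,g_4), S(g_3,g_4)) all reduce to 0 modulo the current basis, so we have a Gröbner basis.
Inter-reduce: drop elements whose leading term is divisible by another's, tail-reduce, and make monic.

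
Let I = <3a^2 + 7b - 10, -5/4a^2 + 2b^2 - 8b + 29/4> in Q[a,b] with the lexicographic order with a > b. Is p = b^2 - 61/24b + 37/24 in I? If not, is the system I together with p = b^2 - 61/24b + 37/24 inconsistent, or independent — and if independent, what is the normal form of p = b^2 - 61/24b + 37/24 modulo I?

First compute the reduced Gröbner basis of I by Buchberger's algorithm.
f_1 = 3a^2 + 7b - 10, LT = a^2.
f_2 = -5/4a^2 + 2b^2 - 8b + 29/4, LT = a^2.

S(f_1,f_2): lcm = a^2. S = 8/5b^2 - 61/15b + 37/15.
  leading term b^2: no divisor's leading term divides it; move 8/5b^2 to the remainder.
  leading term b: no divisor's leading term divides it; move -61/15b to the remainder.
  leading term 1: no divisor's leading term divides it; move 37/15 to the remainder.
  remainder 8/5b^2 - 61/15b + 37/15 ≠ 0; add h_3 = 8/5b^2 - 61/15b + 37/15 to the basis.

The other S-polynomials (S(f_1,h_3), S(f_2,h_3)) all reduce to 0 modulo the current basis, so we have a Gröbner basis.
Inter-reduce: drop elements whose leading term is divisible by another's, tail-reduce, and make monic.
Reduced Gröbner basis: {a^2 + 7/3b - 10/3, b^2 - 61/24b + 37/24}.
Label its elements g_1 = a^2 + 7/3b - 10/3, g_2 = b^2 - 61/24b + 37/24.

Reduce p = b^2 - 61/24b + 37/24 modulo G:
  leading term b^2: subtract (1)·g_2 from b^2 - 61/24b + 37/24 → 0
  normal form = 0.
Since the normal form is 0, p ∈ I.

b^2 - 61/24b + 37/24 lies in I (it reduces to 0).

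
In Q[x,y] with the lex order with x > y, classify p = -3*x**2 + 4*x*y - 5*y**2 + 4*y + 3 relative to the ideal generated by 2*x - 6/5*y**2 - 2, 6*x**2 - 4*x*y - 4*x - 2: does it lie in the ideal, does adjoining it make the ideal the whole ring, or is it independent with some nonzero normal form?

First compute the reduced Gröbner basis of I by Buchberger's algorithm.
f_1 = 2*x - 6/5*y**2 - 2, LT = x.
f_2 = 6*x**2 - 4*x*y - 4*x - 2, LT = x**2.

S(f_1,f_2): lcm = x**2. S = -3/5*x*y**2 + 2/3*x*y - 1/3*x + 1/3.
  leading term x*y**2: subtract (-3/10*y**2)·f_1 from -3/5*x*y**2 + 2/3*x*y - 1/3*x + 1/3 → 2/3*x*y - 1/3*x - 9/25*y**4 - 3/5*y**2 + 1/3
  leading term x*y: subtract (1/3*y)·f_1 from 2/3*x*y - 1/3*x - 9/25*y**4 - 3/5*y**2 + 1/3 → -1/3*x - 9/25*y**4 + 2/5*y**3 - 3/5*y**2 + 2/3*y + 1/3
  leading term x: subtract (-1/6)·f_1 from -1/3*x - 9/25*y**4 + 2/5*y**3 - 3/5*y**2 + 2/3*y + 1/3 → -9/25*y**4 + 2/5*y**3 - 4/5*y**2 + 2/3*y
  leading term y**4: no divisor's leading term divides it; move -9/25*y**4 to the remainder.
  leading term y**3: no divisor's leading term divides it; move 2/5*y**3 to the remainder.
  leading term y**2: no divisor's leading term divides it; move -4/5*y**2 to the remainder.
  leading term y: no divisor's leading term divides it; move 2/3*y to the remainder.
  remainder -9/25*y**4 + 2/5*y**3 - 4/5*y**2 + 2/3*y ≠ 0; add h_3 = -9/25*y**4 + 2/5*y**3 - 4/5*y**2 + 2/3*y to the basis.

The other S-polynomials (S(f_1,h_3), S(f_2,h_3)) all reduce to 0 modulo the current basis, so we have a Gröbner basis.
Inter-reduce: drop elements whose leading term is divisible by another's, tail-reduce, and make monic.
Reduced Gröbner basis: {x - 3/5*y**2 - 1, y**4 - 10/9*y**3 + 20/9*y**2 - 50/27*y}.
Label its elements g_1 = x - 3/5*y**2 - 1, g_2 = y**4 - 10/9*y**3 + 20/9*y**2 - 50/27*y.

Reduce p = -3*x**2 + 4*x*y - 5*y**2 + 4*y + 3 modulo G:
  leading term x**2: subtract (-3*x)·g_1 from -3*x**2 + 4*x*y - 5*y**2 + 4*y + 3 → -9/5*x*y**2 + 4*x*y - 3*x - 5*y**2 + 4*y + 3
  leading term x*y**2: subtract (-9/5*y**2)·g_1 from -9/5*x*y**2 + 4*x*y - 3*x - 5*y**2 + 4*y + 3 → 4*x*y - 3*x - 27/25*y**4 - 34/5*y**2 + 4*y + 3
  leading term x*y: subtract (4*y)·g_1 from 4*x*y - 3*x - 27/25*y**4 - 34/5*y**2 + 4*y + 3 → -3*x - 27/25*y**4 + 12/5*y**3 - 34/5*y**2 + 8*y + 3
  leading term x: subtract (-3)·g_1 from -3*x - 27/25*y**4 + 12/5*y**3 - 34/5*y**2 + 8*y + 3 → -27/25*y**4 + 12/5*y**3 - 43/5*y**2 + 8*y
  leading term y**4: subtract (-27/25)·g_2 from -27/25*y**4 + 12/5*y**3 - 43/5*y**2 + 8*y → 6/5*y**3 - 31/5*y**2 + 6*y
  leading term y**3: no divisor's leading term divides it; move 6/5*y**3 to the remainder.
  leading term y**2: no divisor's leading term divides it; move -31/5*y**2 to the remainder.
  leading term y: no divisor's leading term divides it; move 6*y to the remainder.
  normal form = 6/5*y**3 - 31/5*y**2 + 6*y.
The normal form is nonzero, so p ∉ I. Since p minus its normal form lies in I, I + (p) = I + (r) where r = 6/5*y**3 - 31/5*y**2 + 6*y; decide whether this ideal is the whole ring.
Run Buchberger on G together with r (pairs among the g_i already reduce to 0 since G is a Gröbner basis):
g_1 = x - 3/5*y**2 - 1, LT = x.
g_2 = y**4 - 10/9*y**3 + 20/9*y**2 - 50/27*y, LT = y**4.
r = 6/5*y**3 - 31/5*y**2 + 6*y, LT = y**3.

S(g_2,r): lcm = y**4. S = 73/18*y**3 - 25/9*y**2 - 50/27*y.
  leading term y**3: subtract (365/108)·r from 73/18*y**3 - 25/9*y**2 - 50/27*y → 1963/108*y**2 - 1195/54*y
  leading term y**2: no divisor's leading term divides it; move 1963/108*y**2 to the remainder.
  leading term y: no divisor's leading term divides it; move -1195/54*y to the remainder.
  remainder 1963/108*y**2 - 1195/54*y ≠ 0; add m_4 = 1963/108*y**2 - 1195/54*y to the basis.

S(g_2,m_4): lcm = y**4. S = 1880/17667*y**3 + 20/9*y**2 - 50/27*y.
  leading term y**3: subtract (4700/53001)·r from 1880/17667*y**3 + 20/9*y**2 - 50/27*y → 146920/53001*y**2 - 126350/53001*y
  leading term y**2: subtract (587680/3853369)·m_4 from 146920/53001*y**2 - 126350/53001*y → 34371250/34680321*y
  leading term y: no divisor's leading term divides it; move 34371250/34680321*y to the remainder.
  remainder 34371250/34680321*y ≠ 0; add m_5 = 34371250/34680321*y to the basis.

The other S-polynomials (S(g_1,g_2), S(g_1,r), S(g_1,m_4), S(r,m_4), S(g_1,m_5), S(g_2,m_5), S(r,m_5), S(m_4,m_5)) all reduce to 0 modulo the current basis, so we have a Gröbner basis.
Inter-reduce: drop elements whose leading term is divisible by another's, tail-reduce, and make monic.
Reduced Gröbner basis: {x - 1, y}.
The reduced Gröbner basis of I + (p) is {x - 1, y} ≠ {1}, a proper ideal, so the enlarged system stays consistent: p is independent of I, with normal form 6/5*y**3 - 31/5*y**2 + 6*y.

-3*x**2 + 4*x*y - 5*y**2 + 4*y + 3 is independent of I; its normal form modulo I is 6/5*y**3 - 31/5*y**2 + 6*y.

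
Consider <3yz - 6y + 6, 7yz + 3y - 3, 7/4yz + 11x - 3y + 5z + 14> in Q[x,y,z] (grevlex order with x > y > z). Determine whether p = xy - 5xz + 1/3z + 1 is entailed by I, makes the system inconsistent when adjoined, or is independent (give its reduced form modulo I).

First compute the reduced Gröbner basis of I by Buchberger's algorithm.
f_1 = 3yz - 6y + 6, LT = yz.
f_2 = 7yz + 3y - 3, LT = yz.
f_3 = 7/4yz + 11x - 3y + 5z + 14, LT = yz.

S(f_1,f_2): lcm = yz. S = -17/7y + 17/7.
  leading term y: no divisor's leading term divides it; move -17/7y to the remainder.
  leading term 1: no divisor's leading term divides it; move 17/7 to the remainder.
  remainder -17/7y + 17/7 ≠ 0; add h_4 = -17/7y + 17/7 to the basis.

S(f_1,f_3): lcm = yz. S = -44/7x - 2/7y - 20/7z - 6.
  leading term x: no divisor's leading term divides it; move -44/7x to the remainder.
  leading term y: subtract (2/17)·h_4 from -2/7y - 20/7z - 6 → -20/7z - 44/7
  leading term z: no divisor's leading term divides it; move -20/7z to the remainder.
  leading term 1: no divisor's leading term divides it; move -44/7 to the remainder.
  remainder -44/7x - 20/7z - 44/7 ≠ 0; add h_5 = -44/7x - 20/7z - 44/7 to the basis.

S(f_1,h_4): lcm = yz. S = -2y + z + 2.
  leading term y: subtract (14/17)·h_4 from -2y + z + 2 → z
  leading term z: no divisor's leading term divides it; move z to the remainder.
  remainder z ≠ 0; add h_6 = z to the basis.

The other S-polynomials (S(f_2,f_3), S(f_2,h_4), S(f_3,h_4), S(f_1,h_5), S(f_2,h_5), S(f_3,h_5), S(h_4,h_5), S(f_1,h_6), S(f_2,h_6), S(f_3,h_6), S(h_4,h_6), S(h_5,h_6)) all reduce to 0 modulo the current basis, so we have a Gröbner basis.
Inter-reduce: drop elements whose leading term is divisible by another's, tail-reduce, and make monic.
Reduced Gröbner basis: {x + 1, y - 1, z}.
Label its elements g_1 = x + 1, g_2 = y - 1, g_3 = z.

Reduce p = xy - 5xz + 1/3z + 1 modulo G:
  leading term xy: subtract (y)·g_1 from xy - 5xz + 1/3z + 1 → -5xz - y + 1/3z + 1
  leading term xz: subtract (-5z)·g_1 from -5xz - y + 1/3z + 1 → -y + 16/3z + 1
  leading term y: subtract (-1)·g_2 from -y + 16/3z + 1 → 16/3z
  leading term z: subtract (16/3)·g_3 from 16/3z → 0
  normal form = 0.
Since the normal form is 0, p ∈ I.

xy - 5xz + 1/3z + 1 lies in I (it reduces to 0).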